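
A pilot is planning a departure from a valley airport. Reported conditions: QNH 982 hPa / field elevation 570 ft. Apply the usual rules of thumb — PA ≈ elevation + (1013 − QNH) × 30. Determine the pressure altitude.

1500 ft

Pressure correction = (1013 − 982) × 30 = +930 ft.
Pressure altitude = 570 + (+930) = 1500 ft.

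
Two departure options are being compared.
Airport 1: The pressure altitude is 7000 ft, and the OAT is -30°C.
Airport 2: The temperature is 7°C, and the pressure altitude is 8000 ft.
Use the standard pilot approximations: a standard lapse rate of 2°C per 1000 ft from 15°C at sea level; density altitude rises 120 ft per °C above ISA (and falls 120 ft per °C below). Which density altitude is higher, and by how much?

Airport 2 by 5680 ft

Airport 1: ISA temp = 1°C, deviation -31°C, DA = 7000 + 120 × (-31) = 3280 ft.
Airport 2: ISA temp = -1°C, deviation +8°C, DA = 8000 + 120 × 8 = 8960 ft.
Airport 2 is higher by 8960 − 3280 = 5680 ft.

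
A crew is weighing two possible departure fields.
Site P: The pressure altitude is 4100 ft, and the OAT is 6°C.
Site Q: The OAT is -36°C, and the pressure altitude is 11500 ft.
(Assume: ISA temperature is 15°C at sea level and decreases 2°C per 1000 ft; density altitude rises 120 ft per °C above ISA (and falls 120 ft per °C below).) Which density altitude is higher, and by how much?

Site P: ISA temp = 6.8°C, deviation -0.8°C, DA = 4100 + 120 × (-0.8) = 4004 ft.
Site Q: ISA temp = -8°C, deviation -28°C, DA = 11500 + 120 × (-28) = 8140 ft.
Site Q is higher by 8140 − 4004 = 4136 ft.

Site Q by 4136 ft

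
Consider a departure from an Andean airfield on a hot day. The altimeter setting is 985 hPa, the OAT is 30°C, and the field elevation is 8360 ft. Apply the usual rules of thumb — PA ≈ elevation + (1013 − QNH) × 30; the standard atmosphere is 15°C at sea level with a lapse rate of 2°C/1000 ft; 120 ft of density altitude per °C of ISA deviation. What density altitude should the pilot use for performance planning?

13208 ft

Pressure altitude = 8360 + (1013 − 985) × 30 = 8360 + (+840) = 9200 ft.
ISA temperature at 9200 ft = 15 − 2 × (9200/1000) = -3.4°C.
ISA deviation = 30 − (-3.4) = +33.4°C.
Density altitude = 9200 + 120 × (33.4) = 13208 ft.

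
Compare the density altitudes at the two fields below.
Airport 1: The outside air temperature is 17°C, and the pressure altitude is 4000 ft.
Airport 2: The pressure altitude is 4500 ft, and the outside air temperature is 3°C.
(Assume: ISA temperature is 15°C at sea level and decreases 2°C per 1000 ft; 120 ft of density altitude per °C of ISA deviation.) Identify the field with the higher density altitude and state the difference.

Airport 1 by 1060 ft

Airport 1: ISA temp = 7°C, deviation +10°C, DA = 4000 + 120 × 10 = 5200 ft.
Airport 2: ISA temp = 6°C, deviation -3°C, DA = 4500 + 120 × (-3) = 4140 ft.
Airport 1 is higher by 5200 − 4140 = 1060 ft.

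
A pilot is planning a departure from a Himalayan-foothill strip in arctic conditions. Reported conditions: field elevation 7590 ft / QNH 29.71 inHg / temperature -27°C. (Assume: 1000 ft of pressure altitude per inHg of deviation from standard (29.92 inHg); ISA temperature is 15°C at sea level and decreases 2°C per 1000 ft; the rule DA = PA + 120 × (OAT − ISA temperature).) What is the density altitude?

4632 ft

Pressure altitude = 7590 + (29.92 − 29.71) × 1000 = 7590 + (+210) = 7800 ft.
ISA temperature at 7800 ft = 15 − 2 × (7800/1000) = -0.6°C.
ISA deviation = -27 − (-0.6) = -26.4°C.
Density altitude = 7800 + 120 × (-26.4) = 4632 ft.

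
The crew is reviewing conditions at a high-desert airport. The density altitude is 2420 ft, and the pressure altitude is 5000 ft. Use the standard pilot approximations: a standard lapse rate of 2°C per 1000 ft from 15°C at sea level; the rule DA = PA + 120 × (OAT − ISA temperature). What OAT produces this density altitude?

-16.5°C

Density altitude − pressure altitude = 2420 − 5000 = -2580 ft.
At 120 ft/°C that is an ISA deviation of -2580/120 = -21.5°C.
ISA temperature at 5000 ft = 15 − 2 × (5000/1000) = 5°C.
OAT = ISA + deviation = 5 + (-21.5) = -16.5°C.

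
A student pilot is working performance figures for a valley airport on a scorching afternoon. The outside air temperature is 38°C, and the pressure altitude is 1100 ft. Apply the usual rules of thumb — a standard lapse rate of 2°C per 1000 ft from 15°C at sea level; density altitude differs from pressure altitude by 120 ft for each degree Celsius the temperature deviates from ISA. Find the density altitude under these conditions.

ISA temperature at 1100 ft = 15 − 2 × (1100/1000) = 12.8°C.
ISA deviation = 38 − 12.8 = +25.2°C.
Density altitude = 1100 + 120 × (25.2) = 1100 + (+3024) = 4124 ft.

4124 ft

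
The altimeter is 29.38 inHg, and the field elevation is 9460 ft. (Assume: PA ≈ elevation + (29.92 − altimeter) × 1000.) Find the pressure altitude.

Pressure correction = (29.92 − 29.38) × 1000 = +540 ft.
Pressure altitude = 9460 + (+540) = 10000 ft.

10000 ft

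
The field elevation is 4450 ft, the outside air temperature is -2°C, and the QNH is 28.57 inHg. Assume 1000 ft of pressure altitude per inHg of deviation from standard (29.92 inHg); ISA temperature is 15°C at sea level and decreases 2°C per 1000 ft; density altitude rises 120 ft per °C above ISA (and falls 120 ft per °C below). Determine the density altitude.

5152 ft

Pressure altitude = 4450 + (29.92 − 28.57) × 1000 = 4450 + (+1350) = 5800 ft.
ISA temperature at 5800 ft = 15 − 2 × (5800/1000) = 3.4°C.
ISA deviation = -2 − 3.4 = -5.4°C.
Density altitude = 5800 + 120 × (-5.4) = 5152 ft.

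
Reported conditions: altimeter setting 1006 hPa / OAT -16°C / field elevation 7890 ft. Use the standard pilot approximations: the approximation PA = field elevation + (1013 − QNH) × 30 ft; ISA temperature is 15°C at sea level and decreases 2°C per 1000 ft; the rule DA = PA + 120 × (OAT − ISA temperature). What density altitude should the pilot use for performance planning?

Pressure altitude = 7890 + (1013 − 1006) × 30 = 7890 + (+210) = 8100 ft.
ISA temperature at 8100 ft = 15 − 2 × (8100/1000) = -1.2°C.
ISA deviation = -16 − (-1.2) = -14.8°C.
Density altitude = 8100 + 120 × (-14.8) = 6324 ft.

6324 ft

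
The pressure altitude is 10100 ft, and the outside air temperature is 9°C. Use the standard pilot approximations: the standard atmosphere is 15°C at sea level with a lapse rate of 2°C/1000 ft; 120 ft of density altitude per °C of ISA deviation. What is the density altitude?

ISA temperature at 10100 ft = 15 − 2 × (10100/1000) = -5.2°C.
ISA deviation = 9 − (-5.2) = +14.2°C.
Density altitude = 10100 + 120 × (14.2) = 10100 + (+1704) = 11804 ft.

11804 ft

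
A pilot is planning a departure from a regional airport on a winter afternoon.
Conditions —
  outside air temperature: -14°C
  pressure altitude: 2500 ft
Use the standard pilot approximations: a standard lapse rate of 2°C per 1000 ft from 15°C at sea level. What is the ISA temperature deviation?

ISA-24°C

ISA temperature at 2500 ft = 15 − 2 × (2500/1000) = 10°C.
Deviation = OAT − ISA = -14 − 10 = -24°C.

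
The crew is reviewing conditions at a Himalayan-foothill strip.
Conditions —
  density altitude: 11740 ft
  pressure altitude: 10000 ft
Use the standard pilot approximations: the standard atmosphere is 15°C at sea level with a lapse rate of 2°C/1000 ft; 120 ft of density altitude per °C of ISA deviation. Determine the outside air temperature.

9.5°C

Density altitude − pressure altitude = 11740 − 10000 = +1740 ft.
At 120 ft/°C that is an ISA deviation of 1740/120 = +14.5°C.
ISA temperature at 10000 ft = 15 − 2 × (10000/1000) = -5°C.
OAT = ISA + deviation = -5 + (+14.5) = 9.5°C.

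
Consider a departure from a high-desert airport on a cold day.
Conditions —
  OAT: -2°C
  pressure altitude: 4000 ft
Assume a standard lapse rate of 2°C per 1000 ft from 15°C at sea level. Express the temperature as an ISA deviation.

ISA-9°C

ISA temperature at 4000 ft = 15 − 2 × (4000/1000) = 7°C.
Deviation = OAT − ISA = -2 − 7 = -9°C.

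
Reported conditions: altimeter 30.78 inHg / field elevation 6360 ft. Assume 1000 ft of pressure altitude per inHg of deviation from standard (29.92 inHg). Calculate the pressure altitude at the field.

5500 ft

Pressure correction = (29.92 − 30.78) × 1000 = -860 ft.
Pressure altitude = 6360 + (-860) = 5500 ft.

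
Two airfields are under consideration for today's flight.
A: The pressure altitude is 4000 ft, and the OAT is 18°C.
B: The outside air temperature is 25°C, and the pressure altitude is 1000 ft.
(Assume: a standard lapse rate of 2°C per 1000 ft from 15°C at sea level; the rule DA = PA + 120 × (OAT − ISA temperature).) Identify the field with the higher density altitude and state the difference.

A by 2880 ft

A: ISA temp = 7°C, deviation +11°C, DA = 4000 + 120 × 11 = 5320 ft.
B: ISA temp = 13°C, deviation +12°C, DA = 1000 + 120 × 12 = 2440 ft.
A is higher by 5320 − 2440 = 2880 ft.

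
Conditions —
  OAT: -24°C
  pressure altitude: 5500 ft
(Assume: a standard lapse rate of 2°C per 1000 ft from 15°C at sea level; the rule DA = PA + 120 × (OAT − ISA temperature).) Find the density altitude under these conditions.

ISA temperature at 5500 ft = 15 − 2 × (5500/1000) = 4°C.
ISA deviation = -24 − 4 = -28°C.
Density altitude = 5500 + 120 × (-28) = 5500 + (-3360) = 2140 ft.

2140 ft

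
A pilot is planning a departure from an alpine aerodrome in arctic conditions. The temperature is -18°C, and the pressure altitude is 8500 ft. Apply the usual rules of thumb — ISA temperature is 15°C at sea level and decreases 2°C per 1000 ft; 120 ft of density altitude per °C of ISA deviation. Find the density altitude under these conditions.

6580 ft

ISA temperature at 8500 ft = 15 − 2 × (8500/1000) = -2°C.
ISA deviation = -18 − (-2) = -16°C.
Density altitude = 8500 + 120 × (-16) = 8500 + (-1920) = 6580 ft.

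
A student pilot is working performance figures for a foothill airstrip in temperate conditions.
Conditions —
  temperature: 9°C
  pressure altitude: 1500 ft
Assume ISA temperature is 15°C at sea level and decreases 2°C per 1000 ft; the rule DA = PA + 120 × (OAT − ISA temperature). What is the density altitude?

1140 ft

ISA temperature at 1500 ft = 15 − 2 × (1500/1000) = 12°C.
ISA deviation = 9 − 12 = -3°C.
Density altitude = 1500 + 120 × (-3) = 1500 + (-360) = 1140 ft.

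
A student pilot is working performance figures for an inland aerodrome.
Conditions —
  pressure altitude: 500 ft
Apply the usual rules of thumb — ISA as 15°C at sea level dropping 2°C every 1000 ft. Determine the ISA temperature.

ISA temperature = 15 − 2 × (500/1000) = 15 − 1 = 14°C.

14°C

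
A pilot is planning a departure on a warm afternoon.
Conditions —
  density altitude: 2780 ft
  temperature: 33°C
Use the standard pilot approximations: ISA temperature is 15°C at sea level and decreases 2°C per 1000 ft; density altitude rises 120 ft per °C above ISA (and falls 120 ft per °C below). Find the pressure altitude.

DA = PA + 120 × (OAT − (15 − 2·PA/1000)) = PA + 120·OAT − 1800 + 0.24·PA = 1.24·PA + 120·OAT − 1800.
So 1.24·PA = 2780 − 120 × 33 + 1800 = 620.
PA = 620 / 1.24 = 500 ft.

500 ft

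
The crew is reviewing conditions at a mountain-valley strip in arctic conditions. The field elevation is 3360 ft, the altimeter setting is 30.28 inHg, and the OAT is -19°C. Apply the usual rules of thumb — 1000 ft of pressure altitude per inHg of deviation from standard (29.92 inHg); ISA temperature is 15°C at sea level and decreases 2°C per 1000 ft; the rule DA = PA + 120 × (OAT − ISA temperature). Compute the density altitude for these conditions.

-360 ft

Pressure altitude = 3360 + (29.92 − 30.28) × 1000 = 3360 + (-360) = 3000 ft.
ISA temperature at 3000 ft = 15 − 2 × (3000/1000) = 9°C.
ISA deviation = -19 − 9 = -28°C.
Density altitude = 3000 + 120 × (-28) = -360 ft.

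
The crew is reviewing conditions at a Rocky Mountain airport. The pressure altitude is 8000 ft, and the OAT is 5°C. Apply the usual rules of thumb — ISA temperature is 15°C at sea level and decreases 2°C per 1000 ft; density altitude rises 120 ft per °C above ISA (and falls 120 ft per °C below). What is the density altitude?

ISA temperature at 8000 ft = 15 − 2 × (8000/1000) = -1°C.
ISA deviation = 5 − (-1) = +6°C.
Density altitude = 8000 + 120 × (6) = 8000 + (+720) = 8720 ft.

8720 ft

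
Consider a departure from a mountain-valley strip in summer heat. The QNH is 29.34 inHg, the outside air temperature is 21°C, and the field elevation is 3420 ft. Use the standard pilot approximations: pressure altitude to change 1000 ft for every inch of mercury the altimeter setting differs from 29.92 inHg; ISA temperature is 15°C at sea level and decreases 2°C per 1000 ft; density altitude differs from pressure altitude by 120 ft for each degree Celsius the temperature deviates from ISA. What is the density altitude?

Pressure altitude = 3420 + (29.92 − 29.34) × 1000 = 3420 + (+580) = 4000 ft.
ISA temperature at 4000 ft = 15 − 2 × (4000/1000) = 7°C.
ISA deviation = 21 − 7 = +14°C.
Density altitude = 4000 + 120 × (14) = 5680 ft.

5680 ft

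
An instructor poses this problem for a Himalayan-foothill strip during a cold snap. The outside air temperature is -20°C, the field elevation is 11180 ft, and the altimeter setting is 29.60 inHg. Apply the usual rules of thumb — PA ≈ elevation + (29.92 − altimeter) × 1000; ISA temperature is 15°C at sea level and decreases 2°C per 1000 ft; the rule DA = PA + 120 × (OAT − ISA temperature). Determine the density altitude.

Pressure altitude = 11180 + (29.92 − 29.60) × 1000 = 11180 + (+320) = 11500 ft.
ISA temperature at 11500 ft = 15 − 2 × (11500/1000) = -8°C.
ISA deviation = -20 − (-8) = -12°C.
Density altitude = 11500 + 120 × (-12) = 10060 ft.

10060 ft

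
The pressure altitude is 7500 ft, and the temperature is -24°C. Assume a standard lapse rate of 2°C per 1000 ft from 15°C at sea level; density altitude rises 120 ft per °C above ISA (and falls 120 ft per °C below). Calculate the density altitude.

4620 ft

ISA temperature at 7500 ft = 15 − 2 × (7500/1000) = 0°C.
ISA deviation = -24 − 0 = -24°C.
Density altitude = 7500 + 120 × (-24) = 7500 + (-2880) = 4620 ft.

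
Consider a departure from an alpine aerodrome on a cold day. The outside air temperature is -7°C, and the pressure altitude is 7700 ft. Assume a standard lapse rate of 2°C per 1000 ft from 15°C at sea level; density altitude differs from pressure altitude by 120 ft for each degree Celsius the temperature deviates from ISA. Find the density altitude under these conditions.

6908 ft

ISA temperature at 7700 ft = 15 − 2 × (7700/1000) = -0.4°C.
ISA deviation = -7 − (-0.4) = -6.6°C.
Density altitude = 7700 + 120 × (-6.6) = 7700 + (-792) = 6908 ft.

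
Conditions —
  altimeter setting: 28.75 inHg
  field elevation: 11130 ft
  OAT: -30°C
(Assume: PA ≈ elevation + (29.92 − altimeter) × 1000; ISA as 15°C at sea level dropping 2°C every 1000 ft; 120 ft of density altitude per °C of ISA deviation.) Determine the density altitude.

Pressure altitude = 11130 + (29.92 − 28.75) × 1000 = 11130 + (+1170) = 12300 ft.
ISA temperature at 12300 ft = 15 − 2 × (12300/1000) = -9.6°C.
ISA deviation = -30 − (-9.6) = -20.4°C.
Density altitude = 12300 + 120 × (-20.4) = 9852 ft.

9852 ft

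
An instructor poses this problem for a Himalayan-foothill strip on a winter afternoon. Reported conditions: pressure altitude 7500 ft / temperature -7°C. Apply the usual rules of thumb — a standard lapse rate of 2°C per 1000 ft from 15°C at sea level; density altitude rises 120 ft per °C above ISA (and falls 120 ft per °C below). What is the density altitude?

6660 ft

ISA temperature at 7500 ft = 15 − 2 × (7500/1000) = 0°C.
ISA deviation = -7 − 0 = -7°C.
Density altitude = 7500 + 120 × (-7) = 7500 + (-840) = 6660 ft.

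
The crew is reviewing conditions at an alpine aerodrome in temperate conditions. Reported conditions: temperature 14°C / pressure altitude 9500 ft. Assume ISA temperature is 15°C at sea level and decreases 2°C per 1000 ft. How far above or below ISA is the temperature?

ISA temperature at 9500 ft = 15 − 2 × (9500/1000) = -4°C.
Deviation = OAT − ISA = 14 − (-4) = +18°C.

ISA+18°C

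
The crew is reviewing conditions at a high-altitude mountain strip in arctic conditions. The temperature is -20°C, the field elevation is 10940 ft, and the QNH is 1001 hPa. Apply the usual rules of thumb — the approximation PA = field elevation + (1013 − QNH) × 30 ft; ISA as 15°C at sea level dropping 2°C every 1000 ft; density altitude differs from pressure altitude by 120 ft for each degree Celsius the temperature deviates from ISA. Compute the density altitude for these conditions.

Pressure altitude = 10940 + (1013 − 1001) × 30 = 10940 + (+360) = 11300 ft.
ISA temperature at 11300 ft = 15 − 2 × (11300/1000) = -7.6°C.
ISA deviation = -20 − (-7.6) = -12.4°C.
Density altitude = 11300 + 120 × (-12.4) = 9812 ft.

9812 ft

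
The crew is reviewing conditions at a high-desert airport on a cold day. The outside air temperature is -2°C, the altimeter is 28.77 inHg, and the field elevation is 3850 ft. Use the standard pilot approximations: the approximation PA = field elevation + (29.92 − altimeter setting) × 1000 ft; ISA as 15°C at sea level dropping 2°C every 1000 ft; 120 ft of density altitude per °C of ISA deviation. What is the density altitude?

4160 ft

Pressure altitude = 3850 + (29.92 − 28.77) × 1000 = 3850 + (+1150) = 5000 ft.
ISA temperature at 5000 ft = 15 − 2 × (5000/1000) = 5°C.
ISA deviation = -2 − 5 = -7°C.
Density altitude = 5000 + 120 × (-7) = 4160 ft.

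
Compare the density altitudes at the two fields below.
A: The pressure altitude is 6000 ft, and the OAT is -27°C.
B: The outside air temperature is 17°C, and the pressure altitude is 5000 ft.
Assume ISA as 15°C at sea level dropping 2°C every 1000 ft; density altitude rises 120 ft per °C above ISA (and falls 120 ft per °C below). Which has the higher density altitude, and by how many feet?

B by 4040 ft

A: ISA temp = 3°C, deviation -30°C, DA = 6000 + 120 × (-30) = 2400 ft.
B: ISA temp = 5°C, deviation +12°C, DA = 5000 + 120 × 12 = 6440 ft.
B is higher by 6440 − 2400 = 4040 ft.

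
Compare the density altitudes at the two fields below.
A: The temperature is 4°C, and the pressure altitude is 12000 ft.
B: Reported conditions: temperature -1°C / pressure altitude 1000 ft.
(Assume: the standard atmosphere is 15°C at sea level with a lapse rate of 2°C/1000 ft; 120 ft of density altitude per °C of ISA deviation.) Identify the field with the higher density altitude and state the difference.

A by 14240 ft

A: ISA temp = -9°C, deviation +13°C, DA = 12000 + 120 × 13 = 13560 ft.
B: ISA temp = 13°C, deviation -14°C, DA = 1000 + 120 × (-14) = -680 ft.
A is higher by 13560 − (-680) = 14240 ft.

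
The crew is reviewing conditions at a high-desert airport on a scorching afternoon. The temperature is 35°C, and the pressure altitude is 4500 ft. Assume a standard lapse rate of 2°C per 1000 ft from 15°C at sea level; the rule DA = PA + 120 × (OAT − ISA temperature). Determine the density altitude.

ISA temperature at 4500 ft = 15 − 2 × (4500/1000) = 6°C.
ISA deviation = 35 − 6 = +29°C.
Density altitude = 4500 + 120 × (29) = 4500 + (+3480) = 7980 ft.

7980 ft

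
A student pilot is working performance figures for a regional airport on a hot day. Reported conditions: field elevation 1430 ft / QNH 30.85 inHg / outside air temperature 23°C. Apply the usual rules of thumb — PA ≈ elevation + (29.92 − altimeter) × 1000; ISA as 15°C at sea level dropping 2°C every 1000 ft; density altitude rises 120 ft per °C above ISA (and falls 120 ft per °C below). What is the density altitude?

Pressure altitude = 1430 + (29.92 − 30.85) × 1000 = 1430 + (-930) = 500 ft.
ISA temperature at 500 ft = 15 − 2 × (500/1000) = 14°C.
ISA deviation = 23 − 14 = +9°C.
Density altitude = 500 + 120 × (9) = 1580 ft.

1580 ft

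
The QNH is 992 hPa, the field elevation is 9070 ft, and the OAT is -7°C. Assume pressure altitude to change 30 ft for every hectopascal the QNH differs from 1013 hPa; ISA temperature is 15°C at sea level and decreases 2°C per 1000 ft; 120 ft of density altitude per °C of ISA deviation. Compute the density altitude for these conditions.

Pressure altitude = 9070 + (1013 − 992) × 30 = 9070 + (+630) = 9700 ft.
ISA temperature at 9700 ft = 15 − 2 × (9700/1000) = -4.4°C.
ISA deviation = -7 − (-4.4) = -2.6°C.
Density altitude = 9700 + 120 × (-2.6) = 9388 ft.

9388 ft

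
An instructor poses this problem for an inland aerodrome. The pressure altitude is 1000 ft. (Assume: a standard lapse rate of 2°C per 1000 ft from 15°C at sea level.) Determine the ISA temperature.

13°C

ISA temperature = 15 − 2 × (1000/1000) = 15 − 2 = 13°C.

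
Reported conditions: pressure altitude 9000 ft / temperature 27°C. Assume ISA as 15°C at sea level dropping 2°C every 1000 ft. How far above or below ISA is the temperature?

ISA+30°C

ISA temperature at 9000 ft = 15 − 2 × (9000/1000) = -3°C.
Deviation = OAT − ISA = 27 − (-3) = +30°C.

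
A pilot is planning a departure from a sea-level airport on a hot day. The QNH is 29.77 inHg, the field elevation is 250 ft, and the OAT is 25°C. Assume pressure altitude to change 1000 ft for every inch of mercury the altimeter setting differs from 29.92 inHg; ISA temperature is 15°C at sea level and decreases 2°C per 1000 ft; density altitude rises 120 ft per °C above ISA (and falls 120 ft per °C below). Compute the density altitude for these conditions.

Pressure altitude = 250 + (29.92 − 29.77) × 1000 = 250 + (+150) = 400 ft.
ISA temperature at 400 ft = 15 − 2 × (400/1000) = 14.2°C.
ISA deviation = 25 − 14.2 = +10.8°C.
Density altitude = 400 + 120 × (10.8) = 1696 ft.

1696 ft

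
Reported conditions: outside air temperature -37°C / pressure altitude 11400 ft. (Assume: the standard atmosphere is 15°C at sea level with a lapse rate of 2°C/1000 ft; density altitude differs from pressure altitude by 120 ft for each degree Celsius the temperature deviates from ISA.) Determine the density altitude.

7896 ft

ISA temperature at 11400 ft = 15 − 2 × (11400/1000) = -7.8°C.
ISA deviation = -37 − (-7.8) = -29.2°C.
Density altitude = 11400 + 120 × (-29.2) = 11400 + (-3504) = 7896 ft.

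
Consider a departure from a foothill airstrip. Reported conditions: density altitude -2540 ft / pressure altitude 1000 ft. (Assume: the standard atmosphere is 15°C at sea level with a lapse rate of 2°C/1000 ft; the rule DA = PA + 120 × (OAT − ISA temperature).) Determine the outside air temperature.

-16.5°C

Density altitude − pressure altitude = -2540 − 1000 = -3540 ft.
At 120 ft/°C that is an ISA deviation of -3540/120 = -29.5°C.
ISA temperature at 1000 ft = 15 − 2 × (1000/1000) = 13°C.
OAT = ISA + deviation = 13 + (-29.5) = -16.5°C.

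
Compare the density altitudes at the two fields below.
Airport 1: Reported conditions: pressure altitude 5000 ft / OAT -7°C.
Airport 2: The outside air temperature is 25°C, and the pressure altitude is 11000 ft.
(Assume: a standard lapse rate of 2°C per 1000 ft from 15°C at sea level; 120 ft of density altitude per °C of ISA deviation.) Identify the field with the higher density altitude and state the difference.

Airport 1: ISA temp = 5°C, deviation -12°C, DA = 5000 + 120 × (-12) = 3560 ft.
Airport 2: ISA temp = -7°C, deviation +32°C, DA = 11000 + 120 × 32 = 14840 ft.
Airport 2 is higher by 14840 − 3560 = 11280 ft.

Airport 2 by 11280 ft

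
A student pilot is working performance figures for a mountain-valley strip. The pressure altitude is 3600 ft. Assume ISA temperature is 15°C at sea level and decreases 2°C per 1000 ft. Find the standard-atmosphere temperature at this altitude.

7.8°C

ISA temperature = 15 − 2 × (3600/1000) = 15 − 7.2 = 7.8°C.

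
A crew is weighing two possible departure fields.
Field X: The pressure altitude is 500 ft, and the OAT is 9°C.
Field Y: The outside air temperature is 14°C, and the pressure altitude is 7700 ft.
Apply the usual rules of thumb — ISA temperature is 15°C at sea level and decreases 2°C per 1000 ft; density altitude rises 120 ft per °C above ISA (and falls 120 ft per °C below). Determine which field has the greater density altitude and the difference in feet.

Field Y by 9528 ft

Field X: ISA temp = 14°C, deviation -5°C, DA = 500 + 120 × (-5) = -100 ft.
Field Y: ISA temp = -0.4°C, deviation +14.4°C, DA = 7700 + 120 × 14.4 = 9428 ft.
Field Y is higher by 9428 − (-100) = 9528 ft.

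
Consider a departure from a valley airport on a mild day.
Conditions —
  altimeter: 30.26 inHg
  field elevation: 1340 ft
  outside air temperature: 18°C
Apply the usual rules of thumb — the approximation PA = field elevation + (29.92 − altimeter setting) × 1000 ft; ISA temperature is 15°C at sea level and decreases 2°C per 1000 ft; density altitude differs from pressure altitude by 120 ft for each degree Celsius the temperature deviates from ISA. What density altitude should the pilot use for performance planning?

Pressure altitude = 1340 + (29.92 − 30.26) × 1000 = 1340 + (-340) = 1000 ft.
ISA temperature at 1000 ft = 15 − 2 × (1000/1000) = 13°C.
ISA deviation = 18 − 13 = +5°C.
Density altitude = 1000 + 120 × (5) = 1600 ft.

1600 ft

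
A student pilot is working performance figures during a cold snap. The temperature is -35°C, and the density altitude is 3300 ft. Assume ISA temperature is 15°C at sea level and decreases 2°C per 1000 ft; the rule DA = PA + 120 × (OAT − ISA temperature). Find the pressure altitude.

7500 ft

DA = PA + 120 × (OAT − (15 − 2·PA/1000)) = PA + 120·OAT − 1800 + 0.24·PA = 1.24·PA + 120·OAT − 1800.
So 1.24·PA = 3300 − 120 × (-35) + 1800 = 9300.
PA = 9300 / 1.24 = 7500 ft.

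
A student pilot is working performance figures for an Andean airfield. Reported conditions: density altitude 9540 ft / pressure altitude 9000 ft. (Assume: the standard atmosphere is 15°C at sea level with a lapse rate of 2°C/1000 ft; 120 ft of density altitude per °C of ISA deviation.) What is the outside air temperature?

1.5°C

Density altitude − pressure altitude = 9540 − 9000 = +540 ft.
At 120 ft/°C that is an ISA deviation of 540/120 = +4.5°C.
ISA temperature at 9000 ft = 15 − 2 × (9000/1000) = -3°C.
OAT = ISA + deviation = -3 + (+4.5) = 1.5°C.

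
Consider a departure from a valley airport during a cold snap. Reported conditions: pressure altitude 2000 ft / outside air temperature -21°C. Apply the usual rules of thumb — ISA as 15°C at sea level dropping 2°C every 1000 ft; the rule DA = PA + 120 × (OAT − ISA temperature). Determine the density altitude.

ISA temperature at 2000 ft = 15 − 2 × (2000/1000) = 11°C.
ISA deviation = -21 − 11 = -32°C.
Density altitude = 2000 + 120 × (-32) = 2000 + (-3840) = -1840 ft.

-1840 ft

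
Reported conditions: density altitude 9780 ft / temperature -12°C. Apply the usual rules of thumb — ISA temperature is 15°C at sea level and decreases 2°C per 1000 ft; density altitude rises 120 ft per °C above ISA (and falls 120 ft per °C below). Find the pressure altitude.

10500 ft

DA = PA + 120 × (OAT − (15 − 2·PA/1000)) = PA + 120·OAT − 1800 + 0.24·PA = 1.24·PA + 120·OAT − 1800.
So 1.24·PA = 9780 − 120 × (-12) + 1800 = 13020.
PA = 13020 / 1.24 = 10500 ft.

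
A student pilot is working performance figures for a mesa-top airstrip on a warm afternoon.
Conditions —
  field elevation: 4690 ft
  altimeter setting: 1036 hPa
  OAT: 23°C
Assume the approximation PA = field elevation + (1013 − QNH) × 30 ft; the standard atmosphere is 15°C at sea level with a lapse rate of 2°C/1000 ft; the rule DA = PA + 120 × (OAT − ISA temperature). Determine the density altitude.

Pressure altitude = 4690 + (1013 − 1036) × 30 = 4690 + (-690) = 4000 ft.
ISA temperature at 4000 ft = 15 − 2 × (4000/1000) = 7°C.
ISA deviation = 23 − 7 = +16°C.
Density altitude = 4000 + 120 × (16) = 5920 ft.

5920 ft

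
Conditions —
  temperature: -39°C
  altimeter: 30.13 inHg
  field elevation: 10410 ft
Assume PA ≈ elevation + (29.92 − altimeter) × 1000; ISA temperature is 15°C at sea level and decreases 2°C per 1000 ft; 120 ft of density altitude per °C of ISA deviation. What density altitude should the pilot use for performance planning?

Pressure altitude = 10410 + (29.92 − 30.13) × 1000 = 10410 + (-210) = 10200 ft.
ISA temperature at 10200 ft = 15 − 2 × (10200/1000) = -5.4°C.
ISA deviation = -39 − (-5.4) = -33.6°C.
Density altitude = 10200 + 120 × (-33.6) = 6168 ft.

6168 ft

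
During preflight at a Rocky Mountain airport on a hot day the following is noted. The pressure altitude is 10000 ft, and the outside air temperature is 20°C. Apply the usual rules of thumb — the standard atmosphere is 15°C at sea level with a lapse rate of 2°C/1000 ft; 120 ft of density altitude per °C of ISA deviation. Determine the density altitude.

13000 ft

ISA temperature at 10000 ft = 15 − 2 × (10000/1000) = -5°C.
ISA deviation = 20 − (-5) = +25°C.
Density altitude = 10000 + 120 × (25) = 10000 + (+3000) = 13000 ft.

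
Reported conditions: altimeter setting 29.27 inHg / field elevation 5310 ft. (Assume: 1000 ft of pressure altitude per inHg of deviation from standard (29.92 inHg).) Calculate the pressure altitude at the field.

Pressure correction = (29.92 − 29.27) × 1000 = +650 ft.
Pressure altitude = 5310 + (+650) = 5960 ft.

5960 ft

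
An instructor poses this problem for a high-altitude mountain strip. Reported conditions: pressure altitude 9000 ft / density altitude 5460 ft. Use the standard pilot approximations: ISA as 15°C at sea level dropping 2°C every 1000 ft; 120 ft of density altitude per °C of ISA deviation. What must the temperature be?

Density altitude − pressure altitude = 5460 − 9000 = -3540 ft.
At 120 ft/°C that is an ISA deviation of -3540/120 = -29.5°C.
ISA temperature at 9000 ft = 15 − 2 × (9000/1000) = -3°C.
OAT = ISA + deviation = -3 + (-29.5) = -32.5°C.

-32.5°C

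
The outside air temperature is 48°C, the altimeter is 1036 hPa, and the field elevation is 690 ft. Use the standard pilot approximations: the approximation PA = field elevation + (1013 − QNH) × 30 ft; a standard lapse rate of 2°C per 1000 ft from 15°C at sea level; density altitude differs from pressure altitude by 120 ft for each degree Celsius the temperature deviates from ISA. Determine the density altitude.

Pressure altitude = 690 + (1013 − 1036) × 30 = 690 + (-690) = 0 ft.
ISA temperature at 0 ft = 15 − 2 × (0/1000) = 15°C.
ISA deviation = 48 − 15 = +33°C.
Density altitude = 0 + 120 × (33) = 3960 ft.

3960 ft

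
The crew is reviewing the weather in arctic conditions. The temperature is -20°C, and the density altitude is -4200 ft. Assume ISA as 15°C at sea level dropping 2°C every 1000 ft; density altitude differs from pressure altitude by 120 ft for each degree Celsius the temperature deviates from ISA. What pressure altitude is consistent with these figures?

0 ft

DA = PA + 120 × (OAT − (15 − 2·PA/1000)) = PA + 120·OAT − 1800 + 0.24·PA = 1.24·PA + 120·OAT − 1800.
So 1.24·PA = -4200 − 120 × (-20) + 1800 = 0.
PA = 0 / 1.24 = 0 ft.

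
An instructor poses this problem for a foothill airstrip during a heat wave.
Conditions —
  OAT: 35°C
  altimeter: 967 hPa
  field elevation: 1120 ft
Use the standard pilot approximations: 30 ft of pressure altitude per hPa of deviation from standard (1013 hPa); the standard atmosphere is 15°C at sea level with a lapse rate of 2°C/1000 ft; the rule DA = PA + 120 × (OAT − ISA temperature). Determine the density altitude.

5500 ft

Pressure altitude = 1120 + (1013 − 967) × 30 = 1120 + (+1380) = 2500 ft.
ISA temperature at 2500 ft = 15 − 2 × (2500/1000) = 10°C.
ISA deviation = 35 − 10 = +25°C.
Density altitude = 2500 + 120 × (25) = 5500 ft.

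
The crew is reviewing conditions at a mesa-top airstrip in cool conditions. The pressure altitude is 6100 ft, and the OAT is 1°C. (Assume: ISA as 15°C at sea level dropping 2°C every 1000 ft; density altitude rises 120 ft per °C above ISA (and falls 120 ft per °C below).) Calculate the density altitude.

5884 ft

ISA temperature at 6100 ft = 15 − 2 × (6100/1000) = 2.8°C.
ISA deviation = 1 − 2.8 = -1.8°C.
Density altitude = 6100 + 120 × (-1.8) = 6100 + (-216) = 5884 ft.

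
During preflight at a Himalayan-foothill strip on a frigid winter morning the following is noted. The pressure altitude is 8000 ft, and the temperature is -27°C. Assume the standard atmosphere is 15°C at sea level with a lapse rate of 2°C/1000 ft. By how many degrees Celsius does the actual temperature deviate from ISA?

ISA temperature at 8000 ft = 15 − 2 × (8000/1000) = -1°C.
Deviation = OAT − ISA = -27 − (-1) = -26°C.

ISA-26°C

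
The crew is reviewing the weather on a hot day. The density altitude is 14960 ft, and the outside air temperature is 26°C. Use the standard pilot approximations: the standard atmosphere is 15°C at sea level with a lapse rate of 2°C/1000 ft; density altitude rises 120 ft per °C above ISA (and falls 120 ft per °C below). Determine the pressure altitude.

DA = PA + 120 × (OAT − (15 − 2·PA/1000)) = PA + 120·OAT − 1800 + 0.24·PA = 1.24·PA + 120·OAT − 1800.
So 1.24·PA = 14960 − 120 × 26 + 1800 = 13640.
PA = 13640 / 1.24 = 11000 ft.

11000 ft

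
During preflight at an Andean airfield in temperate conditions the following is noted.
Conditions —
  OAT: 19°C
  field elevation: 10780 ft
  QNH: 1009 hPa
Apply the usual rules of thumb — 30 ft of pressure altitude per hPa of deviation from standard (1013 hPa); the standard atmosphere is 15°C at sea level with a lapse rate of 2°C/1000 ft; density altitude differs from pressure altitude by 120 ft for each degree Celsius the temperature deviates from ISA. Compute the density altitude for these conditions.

Pressure altitude = 10780 + (1013 − 1009) × 30 = 10780 + (+120) = 10900 ft.
ISA temperature at 10900 ft = 15 − 2 × (10900/1000) = -6.8°C.
ISA deviation = 19 − (-6.8) = +25.8°C.
Density altitude = 10900 + 120 × (25.8) = 13996 ft.

13996 ft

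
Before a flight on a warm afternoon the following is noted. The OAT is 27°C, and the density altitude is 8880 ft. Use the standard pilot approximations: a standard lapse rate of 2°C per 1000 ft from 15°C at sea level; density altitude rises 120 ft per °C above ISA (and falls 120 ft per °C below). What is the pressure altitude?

6000 ft

DA = PA + 120 × (OAT − (15 − 2·PA/1000)) = PA + 120·OAT − 1800 + 0.24·PA = 1.24·PA + 120·OAT − 1800.
So 1.24·PA = 8880 − 120 × 27 + 1800 = 7440.
PA = 7440 / 1.24 = 6000 ft.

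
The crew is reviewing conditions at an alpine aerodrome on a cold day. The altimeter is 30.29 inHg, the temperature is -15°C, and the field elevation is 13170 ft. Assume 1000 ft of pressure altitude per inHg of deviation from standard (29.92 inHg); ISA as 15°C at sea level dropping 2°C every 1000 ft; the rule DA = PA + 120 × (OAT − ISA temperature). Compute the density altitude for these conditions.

12272 ft

Pressure altitude = 13170 + (29.92 − 30.29) × 1000 = 13170 + (-370) = 12800 ft.
ISA temperature at 12800 ft = 15 − 2 × (12800/1000) = -10.6°C.
ISA deviation = -15 − (-10.6) = -4.4°C.
Density altitude = 12800 + 120 × (-4.4) = 12272 ft.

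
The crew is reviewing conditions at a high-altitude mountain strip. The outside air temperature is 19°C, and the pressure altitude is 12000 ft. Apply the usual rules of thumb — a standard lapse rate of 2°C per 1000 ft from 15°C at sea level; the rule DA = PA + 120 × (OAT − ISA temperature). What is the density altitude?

ISA temperature at 12000 ft = 15 − 2 × (12000/1000) = -9°C.
ISA deviation = 19 − (-9) = +28°C.
Density altitude = 12000 + 120 × (28) = 12000 + (+3360) = 15360 ft.

15360 ft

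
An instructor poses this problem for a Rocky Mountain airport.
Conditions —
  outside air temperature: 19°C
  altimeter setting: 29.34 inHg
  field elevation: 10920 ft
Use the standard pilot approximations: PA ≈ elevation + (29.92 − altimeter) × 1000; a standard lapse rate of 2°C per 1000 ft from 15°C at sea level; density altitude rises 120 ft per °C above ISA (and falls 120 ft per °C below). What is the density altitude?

14740 ft

Pressure altitude = 10920 + (29.92 − 29.34) × 1000 = 10920 + (+580) = 11500 ft.
ISA temperature at 11500 ft = 15 − 2 × (11500/1000) = -8°C.
ISA deviation = 19 − (-8) = +27°C.
Density altitude = 11500 + 120 × (27) = 14740 ft.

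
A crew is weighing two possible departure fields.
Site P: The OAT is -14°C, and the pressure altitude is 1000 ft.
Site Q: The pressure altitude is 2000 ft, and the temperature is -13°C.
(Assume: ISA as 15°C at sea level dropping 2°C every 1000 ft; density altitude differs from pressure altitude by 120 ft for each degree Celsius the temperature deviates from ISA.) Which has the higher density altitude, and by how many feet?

Site Q by 1360 ft

Site P: ISA temp = 13°C, deviation -27°C, DA = 1000 + 120 × (-27) = -2240 ft.
Site Q: ISA temp = 11°C, deviation -24°C, DA = 2000 + 120 × (-24) = -880 ft.
Site Q is higher by -880 − (-2240) = 1360 ft.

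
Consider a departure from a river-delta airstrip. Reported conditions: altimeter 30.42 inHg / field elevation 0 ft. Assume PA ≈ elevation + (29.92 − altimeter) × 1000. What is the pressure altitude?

-500 ft

Pressure correction = (29.92 − 30.42) × 1000 = -500 ft.
Pressure altitude = 0 + (-500) = -500 ft.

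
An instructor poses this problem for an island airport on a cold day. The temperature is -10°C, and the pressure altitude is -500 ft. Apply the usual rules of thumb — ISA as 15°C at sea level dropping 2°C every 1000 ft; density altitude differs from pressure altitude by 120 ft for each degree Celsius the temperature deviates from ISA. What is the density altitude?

ISA temperature at -500 ft = 15 − 2 × (-500/1000) = 16°C.
ISA deviation = -10 − 16 = -26°C.
Density altitude = -500 + 120 × (-26) = -500 + (-3120) = -3620 ft.

-3620 ft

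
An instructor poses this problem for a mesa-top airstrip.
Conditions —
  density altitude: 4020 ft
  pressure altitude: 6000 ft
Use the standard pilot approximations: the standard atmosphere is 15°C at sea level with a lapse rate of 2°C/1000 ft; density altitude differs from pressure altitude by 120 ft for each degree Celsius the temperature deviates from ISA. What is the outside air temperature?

Density altitude − pressure altitude = 4020 − 6000 = -1980 ft.
At 120 ft/°C that is an ISA deviation of -1980/120 = -16.5°C.
ISA temperature at 6000 ft = 15 − 2 × (6000/1000) = 3°C.
OAT = ISA + deviation = 3 + (-16.5) = -13.5°C.

-13.5°C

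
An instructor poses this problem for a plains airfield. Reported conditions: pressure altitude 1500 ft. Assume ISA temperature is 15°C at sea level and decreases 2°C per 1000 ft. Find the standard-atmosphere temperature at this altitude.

ISA temperature = 15 − 2 × (1500/1000) = 15 − 3 = 12°C.

12°C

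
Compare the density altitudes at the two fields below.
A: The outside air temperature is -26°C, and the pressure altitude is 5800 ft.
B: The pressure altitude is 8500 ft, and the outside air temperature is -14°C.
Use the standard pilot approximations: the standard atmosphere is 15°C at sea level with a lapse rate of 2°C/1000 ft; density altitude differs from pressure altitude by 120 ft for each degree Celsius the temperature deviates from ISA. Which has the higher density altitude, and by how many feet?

A: ISA temp = 3.4°C, deviation -29.4°C, DA = 5800 + 120 × (-29.4) = 2272 ft.
B: ISA temp = -2°C, deviation -12°C, DA = 8500 + 120 × (-12) = 7060 ft.
B is higher by 7060 − 2272 = 4788 ft.

B by 4788 ft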